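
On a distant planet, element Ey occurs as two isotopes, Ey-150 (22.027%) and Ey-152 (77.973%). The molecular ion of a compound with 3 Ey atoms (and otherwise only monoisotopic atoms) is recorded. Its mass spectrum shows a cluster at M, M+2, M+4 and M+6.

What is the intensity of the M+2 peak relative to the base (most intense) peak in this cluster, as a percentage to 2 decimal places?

23.94%

Term probabilities: M 0.0107, M+2 0.1135, M+4 0.4018, M+6 0.4741. Base peak = M+6.
P(M+6) = C(3,3) × 0.22027^0 × 0.77973^3 = 1 × 1.0000 × 0.47405937 = 0.474059 (base)
P(M+2) = C(3,1) × 0.22027^2 × 0.77973^1 = 3 × 0.04851887 × 0.77973 = 0.113495
Relative intensity = 0.113495 / 0.474059 × 100 = 23.94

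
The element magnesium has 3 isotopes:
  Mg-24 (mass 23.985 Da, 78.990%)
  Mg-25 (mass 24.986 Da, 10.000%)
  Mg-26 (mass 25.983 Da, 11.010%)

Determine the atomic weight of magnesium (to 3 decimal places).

24.305 Da

Average mass = Σ (abundance × isotope mass) = 0.78990 × 23.985 + 0.10000 × 24.986 + 0.11010 × 25.983
= 18.9458 + 2.4986 + 2.8607 = 24.3051 Da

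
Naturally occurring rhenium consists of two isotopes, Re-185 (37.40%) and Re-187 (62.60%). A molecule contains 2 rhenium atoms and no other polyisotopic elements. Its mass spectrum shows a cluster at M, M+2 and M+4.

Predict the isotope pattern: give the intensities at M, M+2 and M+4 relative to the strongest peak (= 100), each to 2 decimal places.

Each Re atom is independently Re-185 (p = 0.3740) or Re-187 (q = 0.6260); the cluster is the binomial expansion (p + q)^2.
P(M) = 0.3740^2 = 0.139876
P(M+2) = 2 × 0.3740^1 × 0.6260^1 = 0.468248
P(M+4) = 0.6260^2 = 0.391876
The M+2 peak is largest (0.468248); scaling to 100 gives 29.87 : 100.00 : 83.69.

29.87 : 100.00 : 83.69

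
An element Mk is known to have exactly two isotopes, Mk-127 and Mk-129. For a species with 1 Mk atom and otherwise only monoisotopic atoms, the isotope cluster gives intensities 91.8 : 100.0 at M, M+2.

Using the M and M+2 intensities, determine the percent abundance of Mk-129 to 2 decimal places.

Write p for the Mk-127 fraction. I(M+2)/I(M) = [C(1,1)·p^0·(1−p)] / p^1 = 1·(1−p)/p = 100.0/91.8 = 1.0893
(1−p)/p = 1.0893/1 = 1.0893  ⇒  p = 1/(1 + 1.0893) = 0.4786
Mk-127: 47.86%, Mk-129: 52.14%.

52.14%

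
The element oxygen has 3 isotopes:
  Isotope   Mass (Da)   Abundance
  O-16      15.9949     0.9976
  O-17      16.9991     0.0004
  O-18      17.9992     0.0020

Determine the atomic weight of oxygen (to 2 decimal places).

16.00 Da

The abundance-weighted mean is 0.9976 × 15.9949 + 0.0004 × 16.9991 + 0.0020 × 17.9992
= 15.95651 + 0.00680 + 0.03600 = 15.99931 Da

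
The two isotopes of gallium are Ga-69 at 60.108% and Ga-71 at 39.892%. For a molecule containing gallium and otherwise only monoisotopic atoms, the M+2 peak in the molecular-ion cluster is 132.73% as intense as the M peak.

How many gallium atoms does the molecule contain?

2

For n independent Ga atoms, I(M+2)/I(M) = n · (abundance Ga-71) / (abundance Ga-69) = n · 0.39892/0.60108.
n = 1.3273 × 0.60108/0.39892 = 2.00 ≈ 2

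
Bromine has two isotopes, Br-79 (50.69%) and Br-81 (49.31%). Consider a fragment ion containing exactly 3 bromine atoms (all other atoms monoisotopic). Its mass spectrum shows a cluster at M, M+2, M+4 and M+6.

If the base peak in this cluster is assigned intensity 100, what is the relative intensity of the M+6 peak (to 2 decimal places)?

Binomial terms of (0.5069 + 0.4931)^3: M 0.1302, M+2 0.3801, M+4 0.3698, M+6 0.1199 → M+2 is the base peak.
P(M+2) = C(3,1) × 0.5069^2 × 0.4931^1 = 3 × 0.25694761 × 0.4931 = 0.380103 (base)
P(M+6) = C(3,3) × 0.5069^0 × 0.4931^3 = 1 × 1.0000 × 0.11989609 = 0.119896
Relative intensity = 0.119896 / 0.380103 × 100 = 31.54

31.54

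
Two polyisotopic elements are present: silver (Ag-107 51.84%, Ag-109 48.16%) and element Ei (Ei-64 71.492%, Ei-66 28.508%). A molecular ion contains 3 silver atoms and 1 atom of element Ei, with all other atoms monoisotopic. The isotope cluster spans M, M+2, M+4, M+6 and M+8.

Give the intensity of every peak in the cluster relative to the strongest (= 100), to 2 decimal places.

27.02 : 86.09 : 100.00 : 49.57 : 8.64

Silver pattern (n=3): 0.13931407 : 0.38827347 : 0.36071085 : 0.11170161
Element Ei pattern (n=1): 0.71492 : 0.28508
Convolve the two distributions (both contribute in 2-u steps):
  M: 0.13931407×0.71492 = 0.099598
  M+2: 0.13931407×0.28508 + 0.38827347×0.71492 = 0.317300
  M+4: 0.38827347×0.28508 + 0.36071085×0.71492 = 0.368568
  M+6: 0.36071085×0.28508 + 0.11170161×0.71492 = 0.182689
  M+8: 0.11170161×0.28508 = 0.031844
Scale to base peak (0.368568) = 100: 27.02 : 86.09 : 100.00 : 49.57 : 8.64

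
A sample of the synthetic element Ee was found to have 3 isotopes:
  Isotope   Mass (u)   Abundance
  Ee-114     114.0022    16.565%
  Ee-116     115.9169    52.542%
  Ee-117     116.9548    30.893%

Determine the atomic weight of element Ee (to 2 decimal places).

Ar = Σ fᵢ·mᵢ = 0.16565 × 114.0022 + 0.52542 × 115.9169 + 0.30893 × 116.9548
= 18.88446 + 60.90506 + 36.13085 = 115.92037 u

115.92 u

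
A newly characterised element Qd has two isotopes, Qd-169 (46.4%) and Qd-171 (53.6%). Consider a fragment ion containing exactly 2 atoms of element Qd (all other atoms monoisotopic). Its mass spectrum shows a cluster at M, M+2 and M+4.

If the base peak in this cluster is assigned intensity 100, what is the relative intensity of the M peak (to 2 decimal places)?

Term probabilities: M 0.2153, M+2 0.4974, M+4 0.2873. Base peak = M+2.
P(M+2) = C(2,1) × 0.464^1 × 0.536^1 = 2 × 0.4640 × 0.5360 = 0.497408 (base)
P(M) = C(2,0) × 0.464^2 × 0.536^0 = 1 × 0.215296 × 1.0000 = 0.215296
Relative intensity = 0.215296 / 0.497408 × 100 = 43.28

43.28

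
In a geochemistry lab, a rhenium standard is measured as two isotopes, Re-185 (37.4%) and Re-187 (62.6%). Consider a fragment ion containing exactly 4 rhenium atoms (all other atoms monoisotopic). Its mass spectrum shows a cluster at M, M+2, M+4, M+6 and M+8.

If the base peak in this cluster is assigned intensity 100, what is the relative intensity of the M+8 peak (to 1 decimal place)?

41.8

Binomial terms of (0.374 + 0.626)^4: M 0.0196, M+2 0.1310, M+4 0.3289, M+6 0.3670, M+8 0.1536 → M+6 is the base peak.
P(M+6) = C(4,3) × 0.374^1 × 0.626^3 = 4 × 0.3740 × 0.24531438 = 0.366990 (base)
P(M+8) = C(4,4) × 0.374^0 × 0.626^4 = 1 × 1.0000 × 0.1535668 = 0.153567
Relative intensity = 0.153567 / 0.366990 × 100 = 41.8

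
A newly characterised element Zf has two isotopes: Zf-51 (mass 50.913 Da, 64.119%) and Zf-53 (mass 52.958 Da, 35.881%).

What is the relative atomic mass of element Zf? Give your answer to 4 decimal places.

51.6468 Da

Weight each isotope mass by its fractional abundance: 0.64119 × 50.913 + 0.35881 × 52.958
= 32.64491 + 19.00186 = 51.64677 Da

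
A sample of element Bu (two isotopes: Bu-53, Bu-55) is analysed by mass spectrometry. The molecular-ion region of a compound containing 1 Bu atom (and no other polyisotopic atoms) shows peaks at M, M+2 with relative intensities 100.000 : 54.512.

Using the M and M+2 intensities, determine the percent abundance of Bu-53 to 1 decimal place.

If p is the fraction of Bu that is Bu-53, then I(M+2)/I(M) = [C(1,1)·p^0·(1−p)] / p^1 = 1·(1−p)/p = 54.512/100.000 = 0.5451
(1−p)/p = 0.5451/1 = 0.5451  ⇒  p = 1/(1 + 0.5451) = 0.6472
Bu-53: 64.7%, Bu-55: 35.3%.

64.7%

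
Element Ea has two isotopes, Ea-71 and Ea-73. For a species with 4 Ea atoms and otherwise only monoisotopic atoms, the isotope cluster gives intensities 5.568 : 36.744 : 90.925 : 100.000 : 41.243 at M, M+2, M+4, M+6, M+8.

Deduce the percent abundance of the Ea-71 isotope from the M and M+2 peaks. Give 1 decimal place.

37.7%

Let p = fractional abundance of Ea-71. I(M+2)/I(M) = [C(4,1)·p^3·(1−p)] / p^4 = 4·(1−p)/p = 36.744/5.568 = 6.5991
(1−p)/p = 6.5991/4 = 1.6498  ⇒  p = 1/(1 + 1.6498) = 0.3774
Ea-71: 37.7%, Ea-73: 62.3%.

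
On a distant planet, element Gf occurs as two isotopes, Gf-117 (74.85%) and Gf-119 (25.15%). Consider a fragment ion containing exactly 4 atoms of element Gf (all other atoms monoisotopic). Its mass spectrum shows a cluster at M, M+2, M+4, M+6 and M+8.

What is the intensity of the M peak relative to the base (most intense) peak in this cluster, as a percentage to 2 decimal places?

(0.7485 + 0.2515)^4 gives M 0.3139, M+2 0.4219, M+4 0.2126, M+6 0.0476, M+8 0.0040; the largest is M+2.
P(M+2) = C(4,1) × 0.7485^3 × 0.2515^1 = 4 × 0.41934881 × 0.2515 = 0.421865 (base)
P(M) = C(4,0) × 0.7485^4 × 0.2515^0 = 1 × 0.31388258 × 1.0000 = 0.313883
Relative intensity = 0.313883 / 0.421865 × 100 = 74.40

74.40%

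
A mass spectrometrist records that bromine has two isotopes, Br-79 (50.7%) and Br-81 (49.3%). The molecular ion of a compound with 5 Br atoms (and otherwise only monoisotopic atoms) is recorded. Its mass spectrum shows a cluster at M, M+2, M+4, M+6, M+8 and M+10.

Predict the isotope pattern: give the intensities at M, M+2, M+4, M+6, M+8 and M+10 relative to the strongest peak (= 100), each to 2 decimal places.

Expanding (0.507 + 0.493)^5:
P(M) = 0.507^5 = 0.033500
P(M+2) = 5 × 0.507^4 × 0.493^1 = 0.162873
P(M+4) = 10 × 0.507^3 × 0.493^2 = 0.316751
P(M+6) = 10 × 0.507^2 × 0.493^3 = 0.308004
P(M+8) = 5 × 0.507^1 × 0.493^4 = 0.149750
P(M+10) = 0.493^5 = 0.029123
The M+4 peak is largest (0.316751); scaling to 100 gives 10.58 : 51.42 : 100.00 : 97.24 : 47.28 : 9.19.

10.58 : 51.42 : 100.00 : 97.24 : 47.28 : 9.19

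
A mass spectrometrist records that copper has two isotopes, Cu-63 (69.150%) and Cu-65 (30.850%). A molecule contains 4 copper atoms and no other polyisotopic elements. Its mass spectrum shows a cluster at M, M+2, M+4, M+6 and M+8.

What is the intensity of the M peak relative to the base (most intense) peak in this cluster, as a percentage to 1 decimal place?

(0.69150 + 0.30850)^4 gives M 0.2286, M+2 0.4080, M+4 0.2731, M+6 0.0812, M+8 0.0091; the largest is M+2.
P(M+2) = C(4,1) × 0.69150^3 × 0.30850^1 = 4 × 0.33065611 × 0.3085 = 0.408030 (base)
P(M) = C(4,0) × 0.69150^4 × 0.30850^0 = 1 × 0.2286487 × 1.0000 = 0.228649
Relative intensity = 0.228649 / 0.408030 × 100 = 56.0

56.0%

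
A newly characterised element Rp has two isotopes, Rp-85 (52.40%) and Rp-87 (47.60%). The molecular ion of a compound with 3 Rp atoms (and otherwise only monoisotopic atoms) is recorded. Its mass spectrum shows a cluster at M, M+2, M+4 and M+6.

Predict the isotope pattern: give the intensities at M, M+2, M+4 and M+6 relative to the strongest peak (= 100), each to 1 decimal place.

36.7 : 100.0 : 90.8 : 27.5

The 3 Rp atoms are independent, so intensities follow the terms of (0.5240 + 0.4760)^3.
P(M) = 0.5240^3 = 0.143878
P(M+2) = 3 × 0.5240^2 × 0.4760^1 = 0.392095
P(M+4) = 3 × 0.5240^1 × 0.4760^2 = 0.356177
P(M+6) = 0.4760^3 = 0.107850
The M+2 peak is largest (0.392095); scaling to 100 gives 36.7 : 100.0 : 90.8 : 27.5.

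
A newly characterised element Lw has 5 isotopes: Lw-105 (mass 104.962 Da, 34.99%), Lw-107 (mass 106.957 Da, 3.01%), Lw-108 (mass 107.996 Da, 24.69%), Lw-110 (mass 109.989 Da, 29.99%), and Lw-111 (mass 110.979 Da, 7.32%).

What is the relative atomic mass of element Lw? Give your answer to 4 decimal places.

Weight each isotope mass by its fractional abundance: 0.3499 × 104.962 + 0.0301 × 106.957 + 0.2469 × 107.996 + 0.2999 × 109.989 + 0.0732 × 110.979
= 36.72620 + 3.21941 + 26.66421 + 32.98570 + 8.12366 = 107.71918 Da

107.7192 Da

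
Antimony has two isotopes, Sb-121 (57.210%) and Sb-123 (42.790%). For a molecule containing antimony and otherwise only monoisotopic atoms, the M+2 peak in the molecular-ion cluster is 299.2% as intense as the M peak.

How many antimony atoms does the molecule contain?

4

For n independent Sb atoms, I(M+2)/I(M) = n · (abundance Sb-123) / (abundance Sb-121) = n · 0.42790/0.57210.
n = 2.992 × 0.57210/0.42790 = 4.00 ≈ 4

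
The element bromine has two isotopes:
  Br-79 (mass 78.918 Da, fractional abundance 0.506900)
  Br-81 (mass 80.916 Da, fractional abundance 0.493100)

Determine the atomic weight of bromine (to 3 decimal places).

Ar = Σ fᵢ·mᵢ = 0.506900 × 78.918 + 0.493100 × 80.916
= 40.0035 + 39.8997 = 79.9032 Da

79.903 Da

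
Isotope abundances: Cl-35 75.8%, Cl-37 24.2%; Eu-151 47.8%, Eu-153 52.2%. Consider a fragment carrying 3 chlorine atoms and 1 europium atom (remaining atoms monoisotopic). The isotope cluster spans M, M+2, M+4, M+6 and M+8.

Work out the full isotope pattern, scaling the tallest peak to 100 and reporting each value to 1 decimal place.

48.8 : 100.0 : 65.9 : 17.9 : 1.7

Chlorine pattern (n=3): 0.43551951 : 0.41713346 : 0.13317454 : 0.01417249
Europium pattern (n=1): 0.4780 : 0.5220
Convolve the two distributions (both contribute in 2-u steps):
  M: 0.43551951×0.4780 = 0.208178
  M+2: 0.43551951×0.5220 + 0.41713346×0.4780 = 0.426731
  M+4: 0.41713346×0.5220 + 0.13317454×0.4780 = 0.281401
  M+6: 0.13317454×0.5220 + 0.01417249×0.4780 = 0.076292
  M+8: 0.01417249×0.5220 = 0.007398
Scale to base peak (0.426731) = 100: 48.8 : 100.0 : 65.9 : 17.9 : 1.7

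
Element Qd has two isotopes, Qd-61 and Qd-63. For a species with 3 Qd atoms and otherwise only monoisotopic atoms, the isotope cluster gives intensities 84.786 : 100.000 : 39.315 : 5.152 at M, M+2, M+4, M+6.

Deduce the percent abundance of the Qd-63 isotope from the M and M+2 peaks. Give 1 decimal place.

28.2%

If p is the fraction of Qd that is Qd-61, then I(M+2)/I(M) = [C(3,1)·p^2·(1−p)] / p^3 = 3·(1−p)/p = 100.000/84.786 = 1.1794
(1−p)/p = 1.1794/3 = 0.3931  ⇒  p = 1/(1 + 0.3931) = 0.7178
Qd-61: 71.8%, Qd-63: 28.2%.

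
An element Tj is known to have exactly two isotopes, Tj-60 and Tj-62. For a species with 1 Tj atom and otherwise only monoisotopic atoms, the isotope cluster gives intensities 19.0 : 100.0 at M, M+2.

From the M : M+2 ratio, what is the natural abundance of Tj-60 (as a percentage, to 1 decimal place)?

16.0%

Let p = fractional abundance of Tj-60. I(M+2)/I(M) = [C(1,1)·p^0·(1−p)] / p^1 = 1·(1−p)/p = 100.0/19.0 = 5.2632
(1−p)/p = 5.2632/1 = 5.2632  ⇒  p = 1/(1 + 5.2632) = 0.1597
Tj-60: 16.0%, Tj-62: 84.0%.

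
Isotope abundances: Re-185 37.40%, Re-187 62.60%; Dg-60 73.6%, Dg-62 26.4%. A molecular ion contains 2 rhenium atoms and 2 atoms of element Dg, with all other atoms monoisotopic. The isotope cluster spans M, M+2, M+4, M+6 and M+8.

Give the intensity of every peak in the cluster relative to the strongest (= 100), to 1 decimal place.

Rhenium pattern (n=2): 0.139876 : 0.468248 : 0.391876
Element Dg pattern (n=2): 0.541696 : 0.388608 : 0.069696
Convolve the two distributions (both contribute in 2-u steps):
  M: 0.139876×0.541696 = 0.075770
  M+2: 0.139876×0.388608 + 0.468248×0.541696 = 0.308005
  M+4: 0.139876×0.069696 + 0.468248×0.388608 + 0.391876×0.541696 = 0.403991
  M+6: 0.468248×0.069696 + 0.391876×0.388608 = 0.184921
  M+8: 0.391876×0.069696 = 0.027312
Scale to base peak (0.403991) = 100: 18.8 : 76.2 : 100.0 : 45.8 : 6.8

18.8 : 76.2 : 100.0 : 45.8 : 6.8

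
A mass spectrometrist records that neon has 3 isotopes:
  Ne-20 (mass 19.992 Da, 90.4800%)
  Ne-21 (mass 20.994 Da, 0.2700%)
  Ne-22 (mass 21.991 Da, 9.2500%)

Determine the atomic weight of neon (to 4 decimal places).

20.1796 Da

Ar = Σ fᵢ·mᵢ = 0.904800 × 19.992 + 0.002700 × 20.994 + 0.092500 × 21.991
= 18.08876 + 0.05668 + 2.03417 = 20.17961 Da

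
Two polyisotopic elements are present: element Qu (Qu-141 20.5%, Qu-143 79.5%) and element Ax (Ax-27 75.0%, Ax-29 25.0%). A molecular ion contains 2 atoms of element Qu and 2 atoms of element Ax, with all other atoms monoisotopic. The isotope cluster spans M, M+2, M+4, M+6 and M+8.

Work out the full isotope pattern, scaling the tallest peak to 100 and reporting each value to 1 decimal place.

Element Qu pattern (n=2): 0.042025 : 0.32595 : 0.632025
Element Ax pattern (n=2): 0.5625 : 0.3750 : 0.0625
Convolve the two distributions (both contribute in 2-u steps):
  M: 0.042025×0.5625 = 0.023639
  M+2: 0.042025×0.3750 + 0.32595×0.5625 = 0.199106
  M+4: 0.042025×0.0625 + 0.32595×0.3750 + 0.632025×0.5625 = 0.480372
  M+6: 0.32595×0.0625 + 0.632025×0.3750 = 0.257381
  M+8: 0.632025×0.0625 = 0.039502
Scale to base peak (0.480372) = 100: 4.9 : 41.4 : 100.0 : 53.6 : 8.2

4.9 : 41.4 : 100.0 : 53.6 : 8.2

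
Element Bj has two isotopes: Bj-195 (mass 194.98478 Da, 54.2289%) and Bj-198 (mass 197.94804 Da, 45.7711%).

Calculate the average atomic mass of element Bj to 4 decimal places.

Weight each isotope mass by its fractional abundance: 0.542289 × 194.98478 + 0.457711 × 197.94804
= 105.738101 + 90.602995 = 196.341096 Da

196.3411 Da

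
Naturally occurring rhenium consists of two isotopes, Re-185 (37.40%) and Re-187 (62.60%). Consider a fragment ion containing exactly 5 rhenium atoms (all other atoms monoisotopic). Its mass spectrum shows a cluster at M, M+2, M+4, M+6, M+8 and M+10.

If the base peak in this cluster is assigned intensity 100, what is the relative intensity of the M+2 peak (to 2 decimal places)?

17.85

Term probabilities: M 0.0073, M+2 0.0612, M+4 0.2050, M+6 0.3431, M+8 0.2872, M+10 0.0961. Base peak = M+6.
P(M+6) = C(5,3) × 0.3740^2 × 0.6260^3 = 10 × 0.139876 × 0.24531438 = 0.343136 (base)
P(M+2) = C(5,1) × 0.3740^4 × 0.6260^1 = 5 × 0.0195653 × 0.6260 = 0.061239
Relative intensity = 0.061239 / 0.343136 × 100 = 17.85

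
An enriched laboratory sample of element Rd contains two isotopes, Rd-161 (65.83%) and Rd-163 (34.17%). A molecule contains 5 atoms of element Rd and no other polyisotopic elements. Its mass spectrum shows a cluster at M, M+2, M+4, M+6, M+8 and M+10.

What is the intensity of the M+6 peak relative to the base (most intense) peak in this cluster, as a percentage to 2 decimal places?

51.91%

Binomial terms of (0.6583 + 0.3417)^5: M 0.1236, M+2 0.3209, M+4 0.3331, M+6 0.1729, M+8 0.0449, M+10 0.0047 → M+4 is the base peak.
P(M+4) = C(5,2) × 0.6583^3 × 0.3417^2 = 10 × 0.28528016 × 0.11675889 = 0.333090 (base)
P(M+6) = C(5,3) × 0.6583^2 × 0.3417^3 = 10 × 0.43335889 × 0.03989651 = 0.172895
Relative intensity = 0.172895 / 0.333090 × 100 = 51.91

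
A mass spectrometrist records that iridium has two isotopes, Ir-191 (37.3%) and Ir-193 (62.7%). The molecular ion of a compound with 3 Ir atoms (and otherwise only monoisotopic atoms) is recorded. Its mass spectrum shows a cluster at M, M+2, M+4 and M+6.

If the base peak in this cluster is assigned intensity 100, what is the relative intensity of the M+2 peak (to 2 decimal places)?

59.49

Binomial terms of (0.373 + 0.627)^3: M 0.0519, M+2 0.2617, M+4 0.4399, M+6 0.2465 → M+4 is the base peak.
P(M+4) = C(3,2) × 0.373^1 × 0.627^2 = 3 × 0.3730 × 0.393129 = 0.439911 (base)
P(M+2) = C(3,1) × 0.373^2 × 0.627^1 = 3 × 0.139129 × 0.6270 = 0.261702
Relative intensity = 0.261702 / 0.439911 × 100 = 59.49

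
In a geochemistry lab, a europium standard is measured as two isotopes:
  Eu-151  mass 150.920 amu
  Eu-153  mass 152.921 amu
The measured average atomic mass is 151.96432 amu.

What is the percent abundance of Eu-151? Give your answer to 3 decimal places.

47.810%

Let x be the fractional abundance of Eu-151; then Eu-153 has abundance 1 − x.
150.920·x + 152.921·(1 − x) = 151.96432
(150.920 − 152.921)·x = 151.96432 − 152.921
x = -0.95668 / -2.001 = 0.47810 → 47.810% Eu-151, 52.190% Eu-153.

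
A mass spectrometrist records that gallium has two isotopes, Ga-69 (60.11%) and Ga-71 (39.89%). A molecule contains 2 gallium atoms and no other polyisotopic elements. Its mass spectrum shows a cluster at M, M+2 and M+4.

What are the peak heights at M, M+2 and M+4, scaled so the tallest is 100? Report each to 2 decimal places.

75.34 : 100.00 : 33.18

The 2 Ga atoms are independent, so intensities follow the terms of (0.6011 + 0.3989)^2.
P(M) = 0.6011^2 = 0.361321
P(M+2) = 2 × 0.6011^1 × 0.3989^1 = 0.479558
P(M+4) = 0.3989^2 = 0.159121
The M+2 peak is largest (0.479558); scaling to 100 gives 75.34 : 100.00 : 33.18.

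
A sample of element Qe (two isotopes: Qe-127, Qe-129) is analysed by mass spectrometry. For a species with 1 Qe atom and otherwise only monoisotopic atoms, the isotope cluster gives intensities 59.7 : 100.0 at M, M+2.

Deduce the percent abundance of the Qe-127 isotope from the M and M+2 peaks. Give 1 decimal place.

37.4%

Write p for the Qe-127 fraction. I(M+2)/I(M) = [C(1,1)·p^0·(1−p)] / p^1 = 1·(1−p)/p = 100.0/59.7 = 1.6750
(1−p)/p = 1.6750/1 = 1.6750  ⇒  p = 1/(1 + 1.6750) = 0.3738
Qe-127: 37.4%, Qe-129: 62.6%.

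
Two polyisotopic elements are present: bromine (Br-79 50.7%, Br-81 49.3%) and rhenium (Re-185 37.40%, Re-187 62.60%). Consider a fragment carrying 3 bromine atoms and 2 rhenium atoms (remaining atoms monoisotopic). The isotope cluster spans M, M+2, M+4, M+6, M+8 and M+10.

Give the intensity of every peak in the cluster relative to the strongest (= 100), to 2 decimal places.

5.38 : 33.70 : 82.87 : 100.00 : 59.31 : 13.86

Bromine pattern (n=3): 0.13032384 : 0.38017547 : 0.36967753 : 0.11982316
Rhenium pattern (n=2): 0.139876 : 0.468248 : 0.391876
Convolve the two distributions (both contribute in 2-u steps):
  M: 0.13032384×0.139876 = 0.018229
  M+2: 0.13032384×0.468248 + 0.38017547×0.139876 = 0.114201
  M+4: 0.13032384×0.391876 + 0.38017547×0.468248 + 0.36967753×0.139876 = 0.280796
  M+6: 0.38017547×0.391876 + 0.36967753×0.468248 + 0.11982316×0.139876 = 0.338843
  M+8: 0.36967753×0.391876 + 0.11982316×0.468248 = 0.200975
  M+10: 0.11982316×0.391876 = 0.046956
Scale to base peak (0.338843) = 100: 5.38 : 33.70 : 82.87 : 100.00 : 59.31 : 13.86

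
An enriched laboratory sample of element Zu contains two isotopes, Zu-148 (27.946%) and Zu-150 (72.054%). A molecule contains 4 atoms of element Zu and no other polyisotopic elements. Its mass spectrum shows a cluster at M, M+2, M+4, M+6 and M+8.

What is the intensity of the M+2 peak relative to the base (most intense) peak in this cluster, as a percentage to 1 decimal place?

Binomial terms of (0.27946 + 0.72054)^4: M 0.0061, M+2 0.0629, M+4 0.2433, M+6 0.4182, M+8 0.2695 → M+6 is the base peak.
P(M+6) = C(4,3) × 0.27946^1 × 0.72054^3 = 4 × 0.27946 × 0.37408844 = 0.418171 (base)
P(M+2) = C(4,1) × 0.27946^3 × 0.72054^1 = 4 × 0.02182524 × 0.72054 = 0.062904
Relative intensity = 0.062904 / 0.418171 × 100 = 15.0

15.0%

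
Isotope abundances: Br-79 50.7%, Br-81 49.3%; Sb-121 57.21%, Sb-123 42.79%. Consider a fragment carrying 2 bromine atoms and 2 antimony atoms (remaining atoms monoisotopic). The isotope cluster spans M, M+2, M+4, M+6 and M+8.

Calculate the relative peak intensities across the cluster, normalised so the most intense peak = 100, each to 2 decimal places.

22.65 : 77.95 : 100.00 : 56.69 : 11.98

Bromine pattern (n=2): 0.257049 : 0.499902 : 0.243049
Antimony pattern (n=2): 0.32729841 : 0.48960318 : 0.18309841
Convolve the two distributions (both contribute in 2-u steps):
  M: 0.257049×0.32729841 = 0.084132
  M+2: 0.257049×0.48960318 + 0.499902×0.32729841 = 0.289469
  M+4: 0.257049×0.18309841 + 0.499902×0.48960318 + 0.243049×0.32729841 = 0.371368
  M+6: 0.499902×0.18309841 + 0.243049×0.48960318 = 0.210529
  M+8: 0.243049×0.18309841 = 0.044502
Scale to base peak (0.371368) = 100: 22.65 : 77.95 : 100.00 : 56.69 : 11.98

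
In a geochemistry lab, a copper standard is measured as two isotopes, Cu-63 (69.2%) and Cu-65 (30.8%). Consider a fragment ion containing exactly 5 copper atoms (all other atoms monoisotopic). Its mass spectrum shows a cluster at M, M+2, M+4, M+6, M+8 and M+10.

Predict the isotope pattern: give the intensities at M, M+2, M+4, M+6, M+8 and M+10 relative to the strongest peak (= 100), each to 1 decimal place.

Expanding (0.692 + 0.308)^5:
P(M) = 0.692^5 = 0.158683
P(M+2) = 5 × 0.692^4 × 0.308^1 = 0.353139
P(M+4) = 10 × 0.692^3 × 0.308^2 = 0.314355
P(M+6) = 10 × 0.692^2 × 0.308^3 = 0.139915
P(M+8) = 5 × 0.692^1 × 0.308^4 = 0.031137
P(M+10) = 0.308^5 = 0.002772
The M+2 peak is largest (0.353139); scaling to 100 gives 44.9 : 100.0 : 89.0 : 39.6 : 8.8 : 0.8.

44.9 : 100.0 : 89.0 : 39.6 : 8.8 : 0.8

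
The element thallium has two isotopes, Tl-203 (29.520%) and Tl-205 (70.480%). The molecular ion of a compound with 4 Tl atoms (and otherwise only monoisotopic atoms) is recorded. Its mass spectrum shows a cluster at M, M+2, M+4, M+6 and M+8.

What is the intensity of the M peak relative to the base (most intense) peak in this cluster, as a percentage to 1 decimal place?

1.8%

Binomial terms of (0.29520 + 0.70480)^4: M 0.0076, M+2 0.0725, M+4 0.2597, M+6 0.4134, M+8 0.2468 → M+6 is the base peak.
P(M+6) = C(4,3) × 0.29520^1 × 0.70480^3 = 4 × 0.2952 × 0.35010449 = 0.413403 (base)
P(M) = C(4,0) × 0.29520^4 × 0.70480^0 = 1 × 0.00759391 × 1.0000 = 0.007594
Relative intensity = 0.007594 / 0.413403 × 100 = 1.8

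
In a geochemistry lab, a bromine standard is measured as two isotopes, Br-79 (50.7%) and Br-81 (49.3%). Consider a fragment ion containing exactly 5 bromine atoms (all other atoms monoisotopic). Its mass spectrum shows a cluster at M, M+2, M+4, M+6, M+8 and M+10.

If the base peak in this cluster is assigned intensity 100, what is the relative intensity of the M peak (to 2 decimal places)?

(0.507 + 0.493)^5 gives M 0.0335, M+2 0.1629, M+4 0.3168, M+6 0.3080, M+8 0.1497, M+10 0.0291; the largest is M+4.
P(M+4) = C(5,2) × 0.507^3 × 0.493^2 = 10 × 0.13032384 × 0.243049 = 0.316751 (base)
P(M) = C(5,0) × 0.507^5 × 0.493^0 = 1 × 0.03349961 × 1.0000 = 0.033500
Relative intensity = 0.033500 / 0.316751 × 100 = 10.58

10.58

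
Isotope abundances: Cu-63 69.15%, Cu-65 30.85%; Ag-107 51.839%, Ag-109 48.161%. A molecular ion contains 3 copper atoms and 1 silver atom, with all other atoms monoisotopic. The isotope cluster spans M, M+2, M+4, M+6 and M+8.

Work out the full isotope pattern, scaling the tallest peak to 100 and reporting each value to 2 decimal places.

Copper pattern (n=3): 0.33065611 : 0.44254842 : 0.19743483 : 0.02936064
Silver pattern (n=1): 0.51839 : 0.48161
Convolve the two distributions (both contribute in 2-u steps):
  M: 0.33065611×0.51839 = 0.171409
  M+2: 0.33065611×0.48161 + 0.44254842×0.51839 = 0.388660
  M+4: 0.44254842×0.48161 + 0.19743483×0.51839 = 0.315484
  M+6: 0.19743483×0.48161 + 0.02936064×0.51839 = 0.110307
  M+8: 0.02936064×0.48161 = 0.014140
Scale to base peak (0.388660) = 100: 44.10 : 100.00 : 81.17 : 28.38 : 3.64

44.10 : 100.00 : 81.17 : 28.38 : 3.64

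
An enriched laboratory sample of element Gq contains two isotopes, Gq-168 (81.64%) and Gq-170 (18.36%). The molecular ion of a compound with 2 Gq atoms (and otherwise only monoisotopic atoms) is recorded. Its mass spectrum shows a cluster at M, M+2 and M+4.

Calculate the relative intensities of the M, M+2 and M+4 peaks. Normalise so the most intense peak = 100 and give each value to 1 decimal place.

Expanding (0.8164 + 0.1836)^2:
P(M) = 0.8164^2 = 0.666509
P(M+2) = 2 × 0.8164^1 × 0.1836^1 = 0.299782
P(M+4) = 0.1836^2 = 0.033709
The M peak is largest (0.666509); scaling to 100 gives 100.0 : 45.0 : 5.1.

100.0 : 45.0 : 5.1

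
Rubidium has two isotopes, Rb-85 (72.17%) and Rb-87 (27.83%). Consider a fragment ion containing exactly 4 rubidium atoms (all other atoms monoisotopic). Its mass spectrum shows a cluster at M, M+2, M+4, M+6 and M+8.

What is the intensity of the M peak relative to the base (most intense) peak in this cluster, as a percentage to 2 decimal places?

64.83%

Term probabilities: M 0.2713, M+2 0.4184, M+4 0.2420, M+6 0.0622, M+8 0.0060. Base peak = M+2.
P(M+2) = C(4,1) × 0.7217^3 × 0.2783^1 = 4 × 0.37589809 × 0.2783 = 0.418450 (base)
P(M) = C(4,0) × 0.7217^4 × 0.2783^0 = 1 × 0.27128565 × 1.0000 = 0.271286
Relative intensity = 0.271286 / 0.418450 × 100 = 64.83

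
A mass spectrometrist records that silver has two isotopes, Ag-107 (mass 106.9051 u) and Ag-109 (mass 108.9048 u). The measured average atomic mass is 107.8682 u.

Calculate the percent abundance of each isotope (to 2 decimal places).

Ag-107: 51.84%, Ag-109: 48.16%

Writing the weighted mean with unknown fraction x of Ag-107:
106.9051·x + 108.9048·(1 − x) = 107.8682
(106.9051 − 108.9048)·x = 107.8682 − 108.9048
x = -1.0366 / -1.9997 = 0.51838 → 51.84% Ag-107, 48.16% Ag-109.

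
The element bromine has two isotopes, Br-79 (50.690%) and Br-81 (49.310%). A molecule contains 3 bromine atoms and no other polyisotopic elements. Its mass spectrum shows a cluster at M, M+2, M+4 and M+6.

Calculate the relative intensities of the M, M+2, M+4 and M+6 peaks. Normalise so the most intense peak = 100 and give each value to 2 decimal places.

34.27 : 100.00 : 97.28 : 31.54

Each Br atom is independently Br-79 (p = 0.50690) or Br-81 (q = 0.49310); the cluster is the binomial expansion (p + q)^3.
P(M) = 0.50690^3 = 0.130247
P(M+2) = 3 × 0.50690^2 × 0.49310^1 = 0.380103
P(M+4) = 3 × 0.50690^1 × 0.49310^2 = 0.369755
P(M+6) = 0.49310^3 = 0.119896
The M+2 peak is largest (0.380103); scaling to 100 gives 34.27 : 100.00 : 97.28 : 31.54.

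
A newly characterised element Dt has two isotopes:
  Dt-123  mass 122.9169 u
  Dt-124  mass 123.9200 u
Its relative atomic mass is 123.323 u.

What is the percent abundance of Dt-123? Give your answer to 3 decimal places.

With x = fraction of Dt-123 (so Dt-124 is 1 − x):
122.9169·x + 123.9200·(1 − x) = 123.323
(122.9169 − 123.9200)·x = 123.323 − 123.9200
x = -0.5970 / -1.0031 = 0.59516 → 59.516% Dt-123, 40.484% Dt-124.

59.516%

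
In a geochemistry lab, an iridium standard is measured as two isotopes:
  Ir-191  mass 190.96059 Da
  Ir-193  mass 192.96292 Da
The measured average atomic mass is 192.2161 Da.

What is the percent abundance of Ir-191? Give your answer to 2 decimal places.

Let x be the fractional abundance of Ir-191; then Ir-193 has abundance 1 − x.
190.96059·x + 192.96292·(1 − x) = 192.2161
(190.96059 − 192.96292)·x = 192.2161 − 192.96292
x = -0.74682 / -2.00233 = 0.37298 → 37.30% Ir-191, 62.70% Ir-193.

37.30%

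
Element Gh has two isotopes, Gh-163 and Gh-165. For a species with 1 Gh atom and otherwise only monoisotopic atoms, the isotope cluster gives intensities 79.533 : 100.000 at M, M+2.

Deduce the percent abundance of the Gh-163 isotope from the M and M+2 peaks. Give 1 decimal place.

Write p for the Gh-163 fraction. I(M+2)/I(M) = [C(1,1)·p^0·(1−p)] / p^1 = 1·(1−p)/p = 100.000/79.533 = 1.2573
(1−p)/p = 1.2573/1 = 1.2573  ⇒  p = 1/(1 + 1.2573) = 0.4430
Gh-163: 44.3%, Gh-165: 55.7%.

44.3%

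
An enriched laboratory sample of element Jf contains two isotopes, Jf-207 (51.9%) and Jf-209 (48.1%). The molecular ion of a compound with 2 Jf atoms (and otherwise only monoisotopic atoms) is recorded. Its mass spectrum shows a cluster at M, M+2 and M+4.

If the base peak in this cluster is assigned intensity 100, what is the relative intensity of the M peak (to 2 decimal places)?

53.95

Binomial terms of (0.519 + 0.481)^2: M 0.2694, M+2 0.4993, M+4 0.2314 → M+2 is the base peak.
P(M+2) = C(2,1) × 0.519^1 × 0.481^1 = 2 × 0.5190 × 0.4810 = 0.499278 (base)
P(M) = C(2,0) × 0.519^2 × 0.481^0 = 1 × 0.269361 × 1.0000 = 0.269361
Relative intensity = 0.269361 / 0.499278 × 100 = 53.95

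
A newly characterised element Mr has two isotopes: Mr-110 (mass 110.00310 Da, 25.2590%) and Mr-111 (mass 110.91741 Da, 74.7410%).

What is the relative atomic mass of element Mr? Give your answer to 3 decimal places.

110.686 Da

The abundance-weighted mean is 0.252590 × 110.00310 + 0.747410 × 110.91741
= 27.785683 + 82.900781 = 110.686464 Da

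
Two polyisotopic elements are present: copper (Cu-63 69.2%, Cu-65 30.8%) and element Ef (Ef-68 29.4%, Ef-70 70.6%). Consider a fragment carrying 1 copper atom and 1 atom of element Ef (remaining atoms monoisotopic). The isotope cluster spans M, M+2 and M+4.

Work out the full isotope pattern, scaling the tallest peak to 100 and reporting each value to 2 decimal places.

Copper pattern (n=1): 0.6920 : 0.3080
Element Ef pattern (n=1): 0.2940 : 0.7060
Convolve the two distributions (both contribute in 2-u steps):
  M: 0.6920×0.2940 = 0.203448
  M+2: 0.6920×0.7060 + 0.3080×0.2940 = 0.579104
  M+4: 0.3080×0.7060 = 0.217448
Scale to base peak (0.579104) = 100: 35.13 : 100.00 : 37.55

35.13 : 100.00 : 37.55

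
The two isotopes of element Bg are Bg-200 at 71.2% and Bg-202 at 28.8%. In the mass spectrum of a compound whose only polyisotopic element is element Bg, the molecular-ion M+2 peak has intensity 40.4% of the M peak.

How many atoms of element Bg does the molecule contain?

1

The M+2/M ratio from n Bg atoms is n · q/p = n · 0.288/0.712.
n = 0.404 × 0.712/0.288 = 1.00 ≈ 1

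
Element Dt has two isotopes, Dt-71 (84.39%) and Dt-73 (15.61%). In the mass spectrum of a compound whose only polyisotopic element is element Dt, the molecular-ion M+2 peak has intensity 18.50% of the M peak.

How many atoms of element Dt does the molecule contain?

1

For n independent Dt atoms, I(M+2)/I(M) = n · (abundance Dt-73) / (abundance Dt-71) = n · 0.1561/0.8439.
n = 0.1850 × 0.8439/0.1561 = 1.00 ≈ 1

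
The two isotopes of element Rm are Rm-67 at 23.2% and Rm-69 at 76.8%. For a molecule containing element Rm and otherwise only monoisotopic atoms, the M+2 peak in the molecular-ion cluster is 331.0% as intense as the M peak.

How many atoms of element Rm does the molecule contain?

For n independent Rm atoms, I(M+2)/I(M) = n · (abundance Rm-69) / (abundance Rm-67) = n · 0.768/0.232.
n = 3.310 × 0.232/0.768 = 1.00 ≈ 1

1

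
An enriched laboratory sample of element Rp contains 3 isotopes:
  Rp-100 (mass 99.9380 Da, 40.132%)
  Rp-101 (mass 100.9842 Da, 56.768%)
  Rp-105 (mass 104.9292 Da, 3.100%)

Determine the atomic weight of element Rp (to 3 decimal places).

100.687 Da

Ar = Σ fᵢ·mᵢ = 0.40132 × 99.9380 + 0.56768 × 100.9842 + 0.03100 × 104.9292
= 40.10712 + 57.32671 + 3.25281 = 100.68664 Da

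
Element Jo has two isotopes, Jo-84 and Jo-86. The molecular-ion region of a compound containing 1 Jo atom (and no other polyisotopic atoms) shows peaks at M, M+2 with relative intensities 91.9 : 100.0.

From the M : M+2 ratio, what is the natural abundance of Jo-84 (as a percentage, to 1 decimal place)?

47.9%

If p is the fraction of Jo that is Jo-84, then I(M+2)/I(M) = [C(1,1)·p^0·(1−p)] / p^1 = 1·(1−p)/p = 100.0/91.9 = 1.0881
(1−p)/p = 1.0881/1 = 1.0881  ⇒  p = 1/(1 + 1.0881) = 0.4789
Jo-84: 47.9%, Jo-86: 52.1%.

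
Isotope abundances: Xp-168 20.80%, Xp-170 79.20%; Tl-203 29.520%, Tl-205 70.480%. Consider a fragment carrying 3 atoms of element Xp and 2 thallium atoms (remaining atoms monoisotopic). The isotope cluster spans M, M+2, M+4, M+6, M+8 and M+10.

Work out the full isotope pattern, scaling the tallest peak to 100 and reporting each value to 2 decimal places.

0.20 : 3.17 : 20.28 : 64.12 : 100.00 : 61.52

Element Xp pattern (n=3): 0.00899891 : 0.10279526 : 0.39141274 : 0.49679309
Thallium pattern (n=2): 0.08714304 : 0.41611392 : 0.49674304
Convolve the two distributions (both contribute in 2-u steps):
  M: 0.00899891×0.08714304 = 0.000784
  M+2: 0.00899891×0.41611392 + 0.10279526×0.08714304 = 0.012702
  M+4: 0.00899891×0.49674304 + 0.10279526×0.41611392 + 0.39141274×0.08714304 = 0.081354
  M+6: 0.10279526×0.49674304 + 0.39141274×0.41611392 + 0.49679309×0.08714304 = 0.257227
  M+8: 0.39141274×0.49674304 + 0.49679309×0.41611392 = 0.401154
  M+10: 0.49679309×0.49674304 = 0.246779
Scale to base peak (0.401154) = 100: 0.20 : 3.17 : 20.28 : 64.12 : 100.00 : 61.52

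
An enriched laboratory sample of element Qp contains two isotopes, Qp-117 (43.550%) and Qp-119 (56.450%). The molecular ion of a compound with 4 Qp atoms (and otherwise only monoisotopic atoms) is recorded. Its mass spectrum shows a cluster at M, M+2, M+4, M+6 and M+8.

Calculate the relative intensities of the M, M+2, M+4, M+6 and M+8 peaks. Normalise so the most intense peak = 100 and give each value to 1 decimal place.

9.9 : 51.4 : 100.0 : 86.4 : 28.0

Each Qp atom is independently Qp-117 (p = 0.43550) or Qp-119 (q = 0.56450); the cluster is the binomial expansion (p + q)^4.
P(M) = 0.43550^4 = 0.035971
P(M+2) = 4 × 0.43550^3 × 0.56450^1 = 0.186504
P(M+4) = 6 × 0.43550^2 × 0.56450^2 = 0.362623
P(M+6) = 4 × 0.43550^1 × 0.56450^3 = 0.313357
P(M+8) = 0.56450^4 = 0.101544
The M+4 peak is largest (0.362623); scaling to 100 gives 9.9 : 51.4 : 100.0 : 86.4 : 28.0.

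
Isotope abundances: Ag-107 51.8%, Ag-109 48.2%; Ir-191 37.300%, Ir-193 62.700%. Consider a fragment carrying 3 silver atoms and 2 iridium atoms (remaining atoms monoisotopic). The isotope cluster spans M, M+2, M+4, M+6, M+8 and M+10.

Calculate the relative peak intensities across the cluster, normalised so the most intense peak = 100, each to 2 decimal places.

5.74 : 35.31 : 84.98 : 100.00 : 57.66 : 13.06

Silver pattern (n=3): 0.13899183 : 0.3879965 : 0.3610315 : 0.11198017
Iridium pattern (n=2): 0.139129 : 0.467742 : 0.393129
Convolve the two distributions (both contribute in 2-u steps):
  M: 0.13899183×0.139129 = 0.019338
  M+2: 0.13899183×0.467742 + 0.3879965×0.139129 = 0.118994
  M+4: 0.13899183×0.393129 + 0.3879965×0.467742 + 0.3610315×0.139129 = 0.286354
  M+6: 0.3879965×0.393129 + 0.3610315×0.467742 + 0.11198017×0.139129 = 0.336982
  M+8: 0.3610315×0.393129 + 0.11198017×0.467742 = 0.194310
  M+10: 0.11198017×0.393129 = 0.044023
Scale to base peak (0.336982) = 100: 5.74 : 35.31 : 84.98 : 100.00 : 57.66 : 13.06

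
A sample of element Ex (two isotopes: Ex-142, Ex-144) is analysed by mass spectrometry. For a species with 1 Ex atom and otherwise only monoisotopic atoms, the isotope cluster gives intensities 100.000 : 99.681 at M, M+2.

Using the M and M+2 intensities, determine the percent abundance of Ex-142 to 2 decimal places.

Let p = fractional abundance of Ex-142. I(M+2)/I(M) = [C(1,1)·p^0·(1−p)] / p^1 = 1·(1−p)/p = 99.681/100.000 = 0.9968
(1−p)/p = 0.9968/1 = 0.9968  ⇒  p = 1/(1 + 0.9968) = 0.5008
Ex-142: 50.08%, Ex-144: 49.92%.

50.08%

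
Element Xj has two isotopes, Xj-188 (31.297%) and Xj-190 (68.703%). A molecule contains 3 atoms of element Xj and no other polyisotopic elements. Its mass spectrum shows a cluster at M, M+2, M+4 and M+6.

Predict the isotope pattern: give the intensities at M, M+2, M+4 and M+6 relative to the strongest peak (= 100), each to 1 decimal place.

6.9 : 45.6 : 100.0 : 73.2

Expanding (0.31297 + 0.68703)^3:
P(M) = 0.31297^3 = 0.030655
P(M+2) = 3 × 0.31297^2 × 0.68703^1 = 0.201884
P(M+4) = 3 × 0.31297^1 × 0.68703^2 = 0.443175
P(M+6) = 0.68703^3 = 0.324285
The M+4 peak is largest (0.443175); scaling to 100 gives 6.9 : 45.6 : 100.0 : 73.2.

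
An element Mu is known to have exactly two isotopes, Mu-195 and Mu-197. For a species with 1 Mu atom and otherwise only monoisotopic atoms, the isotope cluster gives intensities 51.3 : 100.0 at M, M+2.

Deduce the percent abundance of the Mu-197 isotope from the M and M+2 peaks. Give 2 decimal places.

Let p = fractional abundance of Mu-195. I(M+2)/I(M) = [C(1,1)·p^0·(1−p)] / p^1 = 1·(1−p)/p = 100.0/51.3 = 1.9493
(1−p)/p = 1.9493/1 = 1.9493  ⇒  p = 1/(1 + 1.9493) = 0.3391
Mu-195: 33.91%, Mu-197: 66.09%.

66.09%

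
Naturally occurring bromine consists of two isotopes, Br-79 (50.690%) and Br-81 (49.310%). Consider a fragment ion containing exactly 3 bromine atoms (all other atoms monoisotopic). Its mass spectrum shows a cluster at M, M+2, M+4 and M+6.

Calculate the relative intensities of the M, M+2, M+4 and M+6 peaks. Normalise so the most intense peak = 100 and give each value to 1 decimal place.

Each Br atom is independently Br-79 (p = 0.50690) or Br-81 (q = 0.49310); the cluster is the binomial expansion (p + q)^3.
P(M) = 0.50690^3 = 0.130247
P(M+2) = 3 × 0.50690^2 × 0.49310^1 = 0.380103
P(M+4) = 3 × 0.50690^1 × 0.49310^2 = 0.369755
P(M+6) = 0.49310^3 = 0.119896
The M+2 peak is largest (0.380103); scaling to 100 gives 34.3 : 100.0 : 97.3 : 31.5.

34.3 : 100.0 : 97.3 : 31.5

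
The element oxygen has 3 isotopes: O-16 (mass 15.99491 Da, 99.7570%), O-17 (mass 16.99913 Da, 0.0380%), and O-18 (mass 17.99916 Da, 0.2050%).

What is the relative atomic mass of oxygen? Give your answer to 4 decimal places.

15.9994 Da

Weight each isotope mass by its fractional abundance: 0.997570 × 15.99491 + 0.000380 × 16.99913 + 0.002050 × 17.99916
= 15.956042 + 0.006460 + 0.036898 = 15.999400 Da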